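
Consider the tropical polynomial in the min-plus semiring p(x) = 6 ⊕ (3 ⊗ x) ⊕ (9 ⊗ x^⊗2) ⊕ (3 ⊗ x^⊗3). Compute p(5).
p(5) = 6

A tropical monomial a ⊗ x^⊗i evaluates to a + i · x. Evaluating each term at x = 5:
  Term 0 contributes 6 + 0 · 5 = 6
  Term 1 contributes 3 + 1 · 5 = 8
  Term 2 contributes 9 + 2 · 5 = 19
  Term 3 contributes 3 + 3 · 5 = 18
p(5) = ⊕ of these = min[6, 8, 19, 18] = 6.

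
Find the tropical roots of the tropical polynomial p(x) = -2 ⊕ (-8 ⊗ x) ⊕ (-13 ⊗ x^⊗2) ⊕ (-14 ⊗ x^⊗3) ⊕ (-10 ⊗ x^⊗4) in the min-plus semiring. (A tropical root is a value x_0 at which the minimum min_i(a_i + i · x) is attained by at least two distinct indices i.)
Roots: {-4, 1, 5, 6}

Each tropical root is a break point of the lower envelope of the lines y = a_i + i · x (there are 5 lines, with slopes 0, 1, ..., 4). Only the lines that attain the minimum somewhere contribute to roots; other lines are dominated. Here the surviving (envelope) indices are i = 4, i = 3, i = 2, i = 1, i = 0.
Intersections between consecutive envelope lines give the roots: for adjacent envelope indices i < j the intersection is x = (a_i − a_j) / (j − i). Reading off the sorted break points: {-4, 1, 5, 6}.
Verification: at each break x_0, at least two indices attain the minimum of min_i(a_i + i · x_0).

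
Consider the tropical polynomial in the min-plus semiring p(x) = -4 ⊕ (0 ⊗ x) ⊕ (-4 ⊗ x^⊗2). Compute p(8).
p(8) = -4

A tropical monomial a ⊗ x^⊗i evaluates to a + i · x. Evaluating each term at x = 8:
  Term 0 contributes -4 + 0 · 8 = -4
  Term 1 contributes 0 + 1 · 8 = 8
  Term 2 contributes -4 + 2 · 8 = 12
p(8) = ⊕ of these = min[-4, 8, 12] = -4.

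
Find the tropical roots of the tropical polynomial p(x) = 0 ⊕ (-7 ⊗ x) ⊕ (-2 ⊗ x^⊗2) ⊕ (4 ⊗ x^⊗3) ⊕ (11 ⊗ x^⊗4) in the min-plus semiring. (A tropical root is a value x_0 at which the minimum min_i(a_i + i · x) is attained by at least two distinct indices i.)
Roots: {-7, -6, -5, 7}

Each tropical root is a break point of the lower envelope of the lines y = a_i + i · x (there are 5 lines, with slopes 0, 1, ..., 4). Only the lines that attain the minimum somewhere contribute to roots; other lines are dominated. Here the surviving (envelope) indices are i = 4, i = 3, i = 2, i = 1, i = 0.
Intersections between consecutive envelope lines give the roots: for adjacent envelope indices i < j the intersection is x = (a_i − a_j) / (j − i). Reading off the sorted break points: {-7, -6, -5, 7}.
Verification: at each break x_0, at least two indices attain the minimum of min_i(a_i + i · x_0).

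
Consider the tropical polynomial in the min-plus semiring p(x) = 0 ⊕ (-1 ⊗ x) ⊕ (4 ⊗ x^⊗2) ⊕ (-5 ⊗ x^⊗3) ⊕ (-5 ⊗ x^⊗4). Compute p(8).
p(8) = 0

A tropical monomial a ⊗ x^⊗i evaluates to a + i · x. Evaluating each term at x = 8:
  Term 0 contributes 0 + 0 · 8 = 0
  Term 1 contributes -1 + 1 · 8 = 7
  Term 2 contributes 4 + 2 · 8 = 20
  Term 3 contributes -5 + 3 · 8 = 19
  Term 4 contributes -5 + 4 · 8 = 27
p(8) = ⊕ of these = min[0, 7, 20, 19, 27] = 0.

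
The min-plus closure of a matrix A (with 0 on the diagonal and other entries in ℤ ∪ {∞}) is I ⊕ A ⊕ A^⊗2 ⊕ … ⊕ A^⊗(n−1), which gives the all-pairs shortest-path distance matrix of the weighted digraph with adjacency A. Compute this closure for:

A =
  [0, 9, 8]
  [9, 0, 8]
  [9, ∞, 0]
Closure =
  [0, 9, 8]
  [9, 0, 8]
  [9, 18, 0]

This is the Floyd-Warshall all-pairs shortest-path computation. For each intermediate vertex k = 0, 1, …, 2, update dist[i][j] ← min(dist[i][j], dist[i][k] + dist[k][j]). The final matrix gives, for each (i, j), the minimum total weight of any directed path from i to j (possibly empty when i = j).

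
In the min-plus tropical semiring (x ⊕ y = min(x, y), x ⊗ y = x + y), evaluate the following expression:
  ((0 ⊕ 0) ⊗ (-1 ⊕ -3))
((0 ⊕ 0) ⊗ (-1 ⊕ -3)) = -3

Expand innermost to outermost. Recall ⊕ takes the minimum of its arguments and ⊗ takes their sum. Working out the expression ((0 ⊕ 0) ⊗ (-1 ⊕ -3)) gives -3.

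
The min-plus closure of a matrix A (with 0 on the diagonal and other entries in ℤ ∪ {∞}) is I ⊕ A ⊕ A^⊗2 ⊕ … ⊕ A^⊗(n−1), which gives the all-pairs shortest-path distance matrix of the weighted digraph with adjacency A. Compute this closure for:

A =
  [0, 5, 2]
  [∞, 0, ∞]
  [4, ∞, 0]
Closure =
  [0, 5, 2]
  [∞, 0, ∞]
  [4, 9, 0]

This is the Floyd-Warshall all-pairs shortest-path computation. For each intermediate vertex k = 0, 1, …, 2, update dist[i][j] ← min(dist[i][j], dist[i][k] + dist[k][j]). The final matrix gives, for each (i, j), the minimum total weight of any directed path from i to j (possibly empty when i = j).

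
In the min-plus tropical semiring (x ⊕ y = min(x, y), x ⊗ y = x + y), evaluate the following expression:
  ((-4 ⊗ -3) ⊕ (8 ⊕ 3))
((-4 ⊗ -3) ⊕ (8 ⊕ 3)) = -7

Expand innermost to outermost. Recall ⊕ takes the minimum of its arguments and ⊗ takes their sum. Working out the expression ((-4 ⊗ -3) ⊕ (8 ⊕ 3)) gives -7.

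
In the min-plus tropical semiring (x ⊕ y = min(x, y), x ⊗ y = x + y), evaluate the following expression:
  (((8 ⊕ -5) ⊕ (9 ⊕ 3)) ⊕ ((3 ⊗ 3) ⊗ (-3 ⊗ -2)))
(((8 ⊕ -5) ⊕ (9 ⊕ 3)) ⊕ ((3 ⊗ 3) ⊗ (-3 ⊗ -2))) = -5

Expand innermost to outermost. Recall ⊕ takes the minimum of its arguments and ⊗ takes their sum. Working out the expression (((8 ⊕ -5) ⊕ (9 ⊕ 3)) ⊕ ((3 ⊗ 3) ⊗ (-3 ⊗ -2))) gives -5.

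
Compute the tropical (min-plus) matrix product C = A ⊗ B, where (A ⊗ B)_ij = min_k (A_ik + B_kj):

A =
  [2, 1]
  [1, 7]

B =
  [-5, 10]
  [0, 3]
A ⊗ B =
  [-3, 4]
  [-4, 10]

Apply the min-plus product entry-by-entry:
  C[0][0] = min over k of (A[0][0] + B[0][0] = 2 + -5 = -3, A[0][1] + B[1][0] = 1 + 0 = 1) = -3 (attained at k = 0)
  C[0][1] = min over k of (A[0][0] + B[0][1] = 2 + 10 = 12, A[0][1] + B[1][1] = 1 + 3 = 4) = 4 (attained at k = 1)
  C[1][0] = min over k of (A[1][0] + B[0][0] = 1 + -5 = -4, A[1][1] + B[1][0] = 7 + 0 = 7) = -4 (attained at k = 0)
  C[1][1] = min over k of (A[1][0] + B[0][1] = 1 + 10 = 11, A[1][1] + B[1][1] = 7 + 3 = 10) = 10 (attained at k = 1)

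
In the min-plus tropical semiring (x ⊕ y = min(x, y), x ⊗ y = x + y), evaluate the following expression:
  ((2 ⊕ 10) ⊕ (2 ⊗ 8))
((2 ⊕ 10) ⊕ (2 ⊗ 8)) = 2

Expand innermost to outermost. Recall ⊕ takes the minimum of its arguments and ⊗ takes their sum. Working out the expression ((2 ⊕ 10) ⊕ (2 ⊗ 8)) gives 2.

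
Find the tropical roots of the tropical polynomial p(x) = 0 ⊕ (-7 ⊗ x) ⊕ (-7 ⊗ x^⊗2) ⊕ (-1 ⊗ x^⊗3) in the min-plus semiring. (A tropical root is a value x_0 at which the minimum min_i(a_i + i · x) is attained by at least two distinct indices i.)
Roots: {-6, 0, 7}

Each tropical root is a break point of the lower envelope of the lines y = a_i + i · x (there are 4 lines, with slopes 0, 1, ..., 3). Only the lines that attain the minimum somewhere contribute to roots; other lines are dominated. Here the surviving (envelope) indices are i = 3, i = 2, i = 1, i = 0.
Intersections between consecutive envelope lines give the roots: for adjacent envelope indices i < j the intersection is x = (a_i − a_j) / (j − i). Reading off the sorted break points: {-6, 0, 7}.
Verification: at each break x_0, at least two indices attain the minimum of min_i(a_i + i · x_0).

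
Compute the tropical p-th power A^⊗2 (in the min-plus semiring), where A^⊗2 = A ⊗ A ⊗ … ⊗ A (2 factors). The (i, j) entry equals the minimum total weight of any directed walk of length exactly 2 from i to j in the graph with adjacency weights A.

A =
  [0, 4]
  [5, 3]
A^⊗2 =
  [0, 4]
  [5, 6]

Each entry (A^⊗2)_ij equals the minimum over all length-2 walks i = v_0 → v_1 → … → v_2 = j of Σ_t A[v_t][v_{t+1}]. For example, for (i, j) = (0, 1) we minimise over 2 possible intermediate vertex sequences; the minimum is 4, attained along the walk 0 → 0 → 1.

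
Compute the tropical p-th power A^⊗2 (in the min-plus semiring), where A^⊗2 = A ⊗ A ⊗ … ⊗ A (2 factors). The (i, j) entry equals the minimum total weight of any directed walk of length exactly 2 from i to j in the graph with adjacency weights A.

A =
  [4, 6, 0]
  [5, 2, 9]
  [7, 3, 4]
A^⊗2 =
  [7, 3, 4]
  [7, 4, 5]
  [8, 5, 7]

Each entry (A^⊗2)_ij equals the minimum over all length-2 walks i = v_0 → v_1 → … → v_2 = j of Σ_t A[v_t][v_{t+1}]. For example, for (i, j) = (0, 2) we minimise over 3 possible intermediate vertex sequences; the minimum is 4, attained along the walk 0 → 0 → 2.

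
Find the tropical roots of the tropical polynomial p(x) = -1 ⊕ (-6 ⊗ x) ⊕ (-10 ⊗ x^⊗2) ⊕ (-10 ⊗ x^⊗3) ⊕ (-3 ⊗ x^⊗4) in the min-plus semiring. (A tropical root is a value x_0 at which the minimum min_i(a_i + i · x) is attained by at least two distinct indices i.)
Roots: {-7, 0, 4, 5}

Each tropical root is a break point of the lower envelope of the lines y = a_i + i · x (there are 5 lines, with slopes 0, 1, ..., 4). Only the lines that attain the minimum somewhere contribute to roots; other lines are dominated. Here the surviving (envelope) indices are i = 4, i = 3, i = 2, i = 1, i = 0.
Intersections between consecutive envelope lines give the roots: for adjacent envelope indices i < j the intersection is x = (a_i − a_j) / (j − i). Reading off the sorted break points: {-7, 0, 4, 5}.
Verification: at each break x_0, at least two indices attain the minimum of min_i(a_i + i · x_0).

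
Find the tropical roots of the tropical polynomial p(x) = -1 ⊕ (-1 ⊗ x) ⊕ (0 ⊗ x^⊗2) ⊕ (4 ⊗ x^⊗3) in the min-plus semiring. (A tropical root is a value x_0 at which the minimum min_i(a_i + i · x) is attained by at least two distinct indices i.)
Roots: {-4, -1, 0}

Each tropical root is a break point of the lower envelope of the lines y = a_i + i · x (there are 4 lines, with slopes 0, 1, ..., 3). Only the lines that attain the minimum somewhere contribute to roots; other lines are dominated. Here the surviving (envelope) indices are i = 3, i = 2, i = 1, i = 0.
Intersections between consecutive envelope lines give the roots: for adjacent envelope indices i < j the intersection is x = (a_i − a_j) / (j − i). Reading off the sorted break points: {-4, -1, 0}.
Verification: at each break x_0, at least two indices attain the minimum of min_i(a_i + i · x_0).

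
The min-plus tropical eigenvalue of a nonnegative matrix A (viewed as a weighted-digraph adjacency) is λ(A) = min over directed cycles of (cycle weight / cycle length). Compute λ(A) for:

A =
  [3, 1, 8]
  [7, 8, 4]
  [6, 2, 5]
λ(A) = 3

Enumerate directed cycles and compute their means (weight / length). Sample:
  cycle 0 → 0: weight = 3, length = 1, mean = 3/1 ≈ 3.000
  cycle 1 → 1: weight = 8, length = 1, mean = 8/1 ≈ 8.000
  cycle 2 → 2: weight = 5, length = 1, mean = 5/1 ≈ 5.000
  cycle 0 → 1 → 0: weight = 8, length = 2, mean = 8/2 ≈ 4.000
  cycle 0 → 2 → 0: weight = 14, length = 2, mean = 14/2 ≈ 7.000
  cycle 1 → 0 → 1: weight = 8, length = 2, mean = 8/2 ≈ 4.000
Minimum mean = 3.000, attained e.g. along the cycle 0 → 0 with weight 3 and length 1. So λ(A) = 3/1 = 3.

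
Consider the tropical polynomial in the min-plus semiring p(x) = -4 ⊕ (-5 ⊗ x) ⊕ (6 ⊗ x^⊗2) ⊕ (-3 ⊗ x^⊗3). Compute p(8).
p(8) = -4

A tropical monomial a ⊗ x^⊗i evaluates to a + i · x. Evaluating each term at x = 8:
  Term 0 contributes -4 + 0 · 8 = -4
  Term 1 contributes -5 + 1 · 8 = 3
  Term 2 contributes 6 + 2 · 8 = 22
  Term 3 contributes -3 + 3 · 8 = 21
p(8) = ⊕ of these = min[-4, 3, 22, 21] = -4.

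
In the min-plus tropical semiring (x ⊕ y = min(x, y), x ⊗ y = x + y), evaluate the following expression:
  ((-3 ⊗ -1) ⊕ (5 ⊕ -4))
((-3 ⊗ -1) ⊕ (5 ⊕ -4)) = -4

Expand innermost to outermost. Recall ⊕ takes the minimum of its arguments and ⊗ takes their sum. Working out the expression ((-3 ⊗ -1) ⊕ (5 ⊕ -4)) gives -4.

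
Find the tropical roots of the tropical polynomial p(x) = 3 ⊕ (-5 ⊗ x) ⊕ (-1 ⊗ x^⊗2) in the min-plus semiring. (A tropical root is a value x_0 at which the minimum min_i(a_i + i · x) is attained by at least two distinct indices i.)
Roots: {-4, 8}

Each tropical root is a break point of the lower envelope of the lines y = a_i + i · x (there are 3 lines, with slopes 0, 1, ..., 2). Only the lines that attain the minimum somewhere contribute to roots; other lines are dominated. Here the surviving (envelope) indices are i = 2, i = 1, i = 0.
Intersections between consecutive envelope lines give the roots: for adjacent envelope indices i < j the intersection is x = (a_i − a_j) / (j − i). Reading off the sorted break points: {-4, 8}.
Verification: at each break x_0, at least two indices attain the minimum of min_i(a_i + i · x_0).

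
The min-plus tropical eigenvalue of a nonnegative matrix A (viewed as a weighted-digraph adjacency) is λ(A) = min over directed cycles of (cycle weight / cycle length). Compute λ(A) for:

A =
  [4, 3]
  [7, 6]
λ(A) = 4

Enumerate directed cycles and compute their means (weight / length). Sample:
  cycle 0 → 0: weight = 4, length = 1, mean = 4/1 ≈ 4.000
  cycle 1 → 1: weight = 6, length = 1, mean = 6/1 ≈ 6.000
  cycle 0 → 1 → 0: weight = 10, length = 2, mean = 10/2 ≈ 5.000
  cycle 1 → 0 → 1: weight = 10, length = 2, mean = 10/2 ≈ 5.000
Minimum mean = 4.000, attained e.g. along the cycle 0 → 0 with weight 4 and length 1. So λ(A) = 4/1 = 4.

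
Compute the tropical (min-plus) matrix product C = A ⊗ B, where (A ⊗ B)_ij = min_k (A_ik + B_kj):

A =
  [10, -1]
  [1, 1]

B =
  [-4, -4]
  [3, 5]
A ⊗ B =
  [2, 4]
  [-3, -3]

Apply the min-plus product entry-by-entry:
  C[0][0] = min over k of (A[0][0] + B[0][0] = 10 + -4 = 6, A[0][1] + B[1][0] = -1 + 3 = 2) = 2 (attained at k = 1)
  C[0][1] = min over k of (A[0][0] + B[0][1] = 10 + -4 = 6, A[0][1] + B[1][1] = -1 + 5 = 4) = 4 (attained at k = 1)
  C[1][0] = min over k of (A[1][0] + B[0][0] = 1 + -4 = -3, A[1][1] + B[1][0] = 1 + 3 = 4) = -3 (attained at k = 0)
  C[1][1] = min over k of (A[1][0] + B[0][1] = 1 + -4 = -3, A[1][1] + B[1][1] = 1 + 5 = 6) = -3 (attained at k = 0)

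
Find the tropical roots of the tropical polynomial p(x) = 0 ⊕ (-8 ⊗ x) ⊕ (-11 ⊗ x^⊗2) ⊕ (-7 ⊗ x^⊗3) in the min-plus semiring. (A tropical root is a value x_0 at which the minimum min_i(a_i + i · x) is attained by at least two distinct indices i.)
Roots: {-4, 3, 8}

Each tropical root is a break point of the lower envelope of the lines y = a_i + i · x (there are 4 lines, with slopes 0, 1, ..., 3). Only the lines that attain the minimum somewhere contribute to roots; other lines are dominated. Here the surviving (envelope) indices are i = 3, i = 2, i = 1, i = 0.
Intersections between consecutive envelope lines give the roots: for adjacent envelope indices i < j the intersection is x = (a_i − a_j) / (j − i). Reading off the sorted break points: {-4, 3, 8}.
Verification: at each break x_0, at least two indices attain the minimum of min_i(a_i + i · x_0).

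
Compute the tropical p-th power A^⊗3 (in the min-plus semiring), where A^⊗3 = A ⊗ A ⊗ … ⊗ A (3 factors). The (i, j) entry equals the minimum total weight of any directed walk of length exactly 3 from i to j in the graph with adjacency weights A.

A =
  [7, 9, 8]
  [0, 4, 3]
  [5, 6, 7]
A^⊗3 =
  [13, 17, 16]
  [8, 12, 11]
  [10, 14, 13]

Each entry (A^⊗3)_ij equals the minimum over all length-3 walks i = v_0 → v_1 → … → v_3 = j of Σ_t A[v_t][v_{t+1}]. For example, for (i, j) = (0, 2) we minimise over 9 possible intermediate vertex sequences; the minimum is 16, attained along the walk 0 → 1 → 1 → 2.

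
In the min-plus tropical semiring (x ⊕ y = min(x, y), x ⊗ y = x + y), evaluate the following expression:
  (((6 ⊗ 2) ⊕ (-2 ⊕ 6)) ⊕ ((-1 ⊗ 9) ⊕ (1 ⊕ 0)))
(((6 ⊗ 2) ⊕ (-2 ⊕ 6)) ⊕ ((-1 ⊗ 9) ⊕ (1 ⊕ 0))) = -2

Expand innermost to outermost. Recall ⊕ takes the minimum of its arguments and ⊗ takes their sum. Working out the expression (((6 ⊗ 2) ⊕ (-2 ⊕ 6)) ⊕ ((-1 ⊗ 9) ⊕ (1 ⊕ 0))) gives -2.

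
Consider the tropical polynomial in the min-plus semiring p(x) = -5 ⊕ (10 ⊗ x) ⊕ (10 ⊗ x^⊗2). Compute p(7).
p(7) = -5

A tropical monomial a ⊗ x^⊗i evaluates to a + i · x. Evaluating each term at x = 7:
  Term 0 contributes -5 + 0 · 7 = -5
  Term 1 contributes 10 + 1 · 7 = 17
  Term 2 contributes 10 + 2 · 7 = 24
p(7) = ⊕ of these = min[-5, 17, 24] = -5.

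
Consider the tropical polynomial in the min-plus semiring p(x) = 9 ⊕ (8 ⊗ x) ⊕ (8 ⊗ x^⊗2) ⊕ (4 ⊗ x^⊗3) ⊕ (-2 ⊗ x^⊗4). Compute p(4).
p(4) = 9

A tropical monomial a ⊗ x^⊗i evaluates to a + i · x. Evaluating each term at x = 4:
  Term 0 contributes 9 + 0 · 4 = 9
  Term 1 contributes 8 + 1 · 4 = 12
  Term 2 contributes 8 + 2 · 4 = 16
  Term 3 contributes 4 + 3 · 4 = 16
  Term 4 contributes -2 + 4 · 4 = 14
p(4) = ⊕ of these = min[9, 12, 16, 16, 14] = 9.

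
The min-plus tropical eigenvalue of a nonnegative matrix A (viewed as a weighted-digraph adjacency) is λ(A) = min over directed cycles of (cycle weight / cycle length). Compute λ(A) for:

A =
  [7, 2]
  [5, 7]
λ(A) = 7/2

Enumerate directed cycles and compute their means (weight / length). Sample:
  cycle 0 → 0: weight = 7, length = 1, mean = 7/1 ≈ 7.000
  cycle 1 → 1: weight = 7, length = 1, mean = 7/1 ≈ 7.000
  cycle 0 → 1 → 0: weight = 7, length = 2, mean = 7/2 ≈ 3.500
  cycle 1 → 0 → 1: weight = 7, length = 2, mean = 7/2 ≈ 3.500
Minimum mean = 3.500, attained e.g. along the cycle 0 → 1 → 0 with weight 7 and length 2. So λ(A) = 7/2 = 7/2.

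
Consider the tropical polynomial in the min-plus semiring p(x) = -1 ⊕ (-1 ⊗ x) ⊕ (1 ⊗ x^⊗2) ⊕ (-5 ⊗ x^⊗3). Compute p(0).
p(0) = -5

A tropical monomial a ⊗ x^⊗i evaluates to a + i · x. Evaluating each term at x = 0:
  Term 0 contributes -1 + 0 · 0 = -1
  Term 1 contributes -1 + 1 · 0 = -1
  Term 2 contributes 1 + 2 · 0 = 1
  Term 3 contributes -5 + 3 · 0 = -5
p(0) = ⊕ of these = min[-1, -1, 1, -5] = -5.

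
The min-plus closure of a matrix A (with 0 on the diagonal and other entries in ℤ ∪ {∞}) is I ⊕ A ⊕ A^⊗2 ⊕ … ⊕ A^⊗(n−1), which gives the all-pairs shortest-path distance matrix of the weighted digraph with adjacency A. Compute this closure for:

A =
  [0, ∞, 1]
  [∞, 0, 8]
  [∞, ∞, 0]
Closure =
  [0, ∞, 1]
  [∞, 0, 8]
  [∞, ∞, 0]

This is the Floyd-Warshall all-pairs shortest-path computation. For each intermediate vertex k = 0, 1, …, 2, update dist[i][j] ← min(dist[i][j], dist[i][k] + dist[k][j]). The final matrix gives, for each (i, j), the minimum total weight of any directed path from i to j (possibly empty when i = j).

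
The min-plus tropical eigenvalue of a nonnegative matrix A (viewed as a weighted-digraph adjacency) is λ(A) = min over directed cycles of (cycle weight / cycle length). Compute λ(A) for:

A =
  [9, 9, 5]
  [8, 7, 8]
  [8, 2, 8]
λ(A) = 5

Enumerate directed cycles and compute their means (weight / length). Sample:
  cycle 0 → 0: weight = 9, length = 1, mean = 9/1 ≈ 9.000
  cycle 1 → 1: weight = 7, length = 1, mean = 7/1 ≈ 7.000
  cycle 2 → 2: weight = 8, length = 1, mean = 8/1 ≈ 8.000
  cycle 0 → 1 → 0: weight = 17, length = 2, mean = 17/2 ≈ 8.500
  cycle 0 → 2 → 0: weight = 13, length = 2, mean = 13/2 ≈ 6.500
  cycle 1 → 0 → 1: weight = 17, length = 2, mean = 17/2 ≈ 8.500
Minimum mean = 5.000, attained e.g. along the cycle 1 → 2 → 1 with weight 10 and length 2. So λ(A) = 10/2 = 5.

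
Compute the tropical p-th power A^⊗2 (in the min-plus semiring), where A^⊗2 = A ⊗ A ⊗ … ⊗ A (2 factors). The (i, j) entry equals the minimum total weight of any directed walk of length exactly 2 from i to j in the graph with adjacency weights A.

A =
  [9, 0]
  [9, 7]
A^⊗2 =
  [9, 7]
  [16, 9]

Each entry (A^⊗2)_ij equals the minimum over all length-2 walks i = v_0 → v_1 → … → v_2 = j of Σ_t A[v_t][v_{t+1}]. For example, for (i, j) = (0, 1) we minimise over 2 possible intermediate vertex sequences; the minimum is 7, attained along the walk 0 → 1 → 1.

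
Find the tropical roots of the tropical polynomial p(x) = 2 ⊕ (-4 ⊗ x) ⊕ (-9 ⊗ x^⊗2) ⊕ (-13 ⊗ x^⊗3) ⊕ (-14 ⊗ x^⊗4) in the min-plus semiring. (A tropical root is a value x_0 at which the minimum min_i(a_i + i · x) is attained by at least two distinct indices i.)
Roots: {1, 4, 5, 6}

Each tropical root is a break point of the lower envelope of the lines y = a_i + i · x (there are 5 lines, with slopes 0, 1, ..., 4). Only the lines that attain the minimum somewhere contribute to roots; other lines are dominated. Here the surviving (envelope) indices are i = 4, i = 3, i = 2, i = 1, i = 0.
Intersections between consecutive envelope lines give the roots: for adjacent envelope indices i < j the intersection is x = (a_i − a_j) / (j − i). Reading off the sorted break points: {1, 4, 5, 6}.
Verification: at each break x_0, at least two indices attain the minimum of min_i(a_i + i · x_0).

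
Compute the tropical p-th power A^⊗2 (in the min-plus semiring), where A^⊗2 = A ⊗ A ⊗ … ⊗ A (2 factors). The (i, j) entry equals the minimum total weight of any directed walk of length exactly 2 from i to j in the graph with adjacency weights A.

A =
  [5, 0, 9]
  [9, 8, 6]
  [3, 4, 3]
A^⊗2 =
  [9, 5, 6]
  [9, 9, 9]
  [6, 3, 6]

Each entry (A^⊗2)_ij equals the minimum over all length-2 walks i = v_0 → v_1 → … → v_2 = j of Σ_t A[v_t][v_{t+1}]. For example, for (i, j) = (0, 2) we minimise over 3 possible intermediate vertex sequences; the minimum is 6, attained along the walk 0 → 1 → 2.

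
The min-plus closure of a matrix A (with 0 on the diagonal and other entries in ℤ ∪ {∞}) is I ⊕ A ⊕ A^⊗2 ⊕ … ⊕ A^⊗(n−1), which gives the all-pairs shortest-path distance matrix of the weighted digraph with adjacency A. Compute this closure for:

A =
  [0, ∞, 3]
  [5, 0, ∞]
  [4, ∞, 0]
Closure =
  [0, ∞, 3]
  [5, 0, 8]
  [4, ∞, 0]

This is the Floyd-Warshall all-pairs shortest-path computation. For each intermediate vertex k = 0, 1, …, 2, update dist[i][j] ← min(dist[i][j], dist[i][k] + dist[k][j]). The final matrix gives, for each (i, j), the minimum total weight of any directed path from i to j (possibly empty when i = j).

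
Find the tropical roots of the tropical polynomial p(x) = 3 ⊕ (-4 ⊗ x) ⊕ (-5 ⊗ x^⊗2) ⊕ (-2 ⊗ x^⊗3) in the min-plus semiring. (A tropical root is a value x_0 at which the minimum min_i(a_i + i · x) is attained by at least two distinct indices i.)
Roots: {-3, 1, 7}

Each tropical root is a break point of the lower envelope of the lines y = a_i + i · x (there are 4 lines, with slopes 0, 1, ..., 3). Only the lines that attain the minimum somewhere contribute to roots; other lines are dominated. Here the surviving (envelope) indices are i = 3, i = 2, i = 1, i = 0.
Intersections between consecutive envelope lines give the roots: for adjacent envelope indices i < j the intersection is x = (a_i − a_j) / (j − i). Reading off the sorted break points: {-3, 1, 7}.
Verification: at each break x_0, at least two indices attain the minimum of min_i(a_i + i · x_0).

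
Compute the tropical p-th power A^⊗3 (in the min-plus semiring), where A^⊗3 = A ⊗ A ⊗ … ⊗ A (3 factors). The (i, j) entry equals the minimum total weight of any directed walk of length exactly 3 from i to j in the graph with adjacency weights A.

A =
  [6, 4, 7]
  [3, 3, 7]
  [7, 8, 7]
A^⊗3 =
  [10, 10, 14]
  [9, 9, 13]
  [14, 14, 18]

Each entry (A^⊗3)_ij equals the minimum over all length-3 walks i = v_0 → v_1 → … → v_3 = j of Σ_t A[v_t][v_{t+1}]. For example, for (i, j) = (0, 2) we minimise over 9 possible intermediate vertex sequences; the minimum is 14, attained along the walk 0 → 1 → 0 → 2.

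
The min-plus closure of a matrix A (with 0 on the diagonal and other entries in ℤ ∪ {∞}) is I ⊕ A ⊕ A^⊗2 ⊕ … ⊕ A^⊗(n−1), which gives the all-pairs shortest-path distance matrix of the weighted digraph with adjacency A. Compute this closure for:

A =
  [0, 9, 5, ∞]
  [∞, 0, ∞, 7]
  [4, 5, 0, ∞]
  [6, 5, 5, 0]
Closure =
  [0, 9, 5, 16]
  [13, 0, 12, 7]
  [4, 5, 0, 12]
  [6, 5, 5, 0]

This is the Floyd-Warshall all-pairs shortest-path computation. For each intermediate vertex k = 0, 1, …, 3, update dist[i][j] ← min(dist[i][j], dist[i][k] + dist[k][j]). The final matrix gives, for each (i, j), the minimum total weight of any directed path from i to j (possibly empty when i = j).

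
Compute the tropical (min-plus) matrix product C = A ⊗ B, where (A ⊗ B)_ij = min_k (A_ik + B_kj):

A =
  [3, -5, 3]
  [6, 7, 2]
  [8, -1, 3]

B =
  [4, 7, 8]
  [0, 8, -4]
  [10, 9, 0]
A ⊗ B =
  [-5, 3, -9]
  [7, 11, 2]
  [-1, 7, -5]

Apply the min-plus product entry-by-entry:
  C[0][0] = min over k of (A[0][0] + B[0][0] = 3 + 4 = 7, A[0][1] + B[1][0] = -5 + 0 = -5, A[0][2] + B[2][0] = 3 + 10 = 13) = -5 (attained at k = 1)
  C[0][1] = min over k of (A[0][0] + B[0][1] = 3 + 7 = 10, A[0][1] + B[1][1] = -5 + 8 = 3, A[0][2] + B[2][1] = 3 + 9 = 12) = 3 (attained at k = 1)
  C[0][2] = min over k of (A[0][0] + B[0][2] = 3 + 8 = 11, A[0][1] + B[1][2] = -5 + -4 = -9, A[0][2] + B[2][2] = 3 + 0 = 3) = -9 (attained at k = 1)
  C[1][0] = min over k of (A[1][0] + B[0][0] = 6 + 4 = 10, A[1][1] + B[1][0] = 7 + 0 = 7, A[1][2] + B[2][0] = 2 + 10 = 12) = 7 (attained at k = 1)
  C[1][1] = min over k of (A[1][0] + B[0][1] = 6 + 7 = 13, A[1][1] + B[1][1] = 7 + 8 = 15, A[1][2] + B[2][1] = 2 + 9 = 11) = 11 (attained at k = 2)
  C[1][2] = min over k of (A[1][0] + B[0][2] = 6 + 8 = 14, A[1][1] + B[1][2] = 7 + -4 = 3, A[1][2] + B[2][2] = 2 + 0 = 2) = 2 (attained at k = 2)
  C[2][0] = min over k of (A[2][0] + B[0][0] = 8 + 4 = 12, A[2][1] + B[1][0] = -1 + 0 = -1, A[2][2] + B[2][0] = 3 + 10 = 13) = -1 (attained at k = 1)
  C[2][1] = min over k of (A[2][0] + B[0][1] = 8 + 7 = 15, A[2][1] + B[1][1] = -1 + 8 = 7, A[2][2] + B[2][1] = 3 + 9 = 12) = 7 (attained at k = 1)
  C[2][2] = min over k of (A[2][0] + B[0][2] = 8 + 8 = 16, A[2][1] + B[1][2] = -1 + -4 = -5, A[2][2] + B[2][2] = 3 + 0 = 3) = -5 (attained at k = 1)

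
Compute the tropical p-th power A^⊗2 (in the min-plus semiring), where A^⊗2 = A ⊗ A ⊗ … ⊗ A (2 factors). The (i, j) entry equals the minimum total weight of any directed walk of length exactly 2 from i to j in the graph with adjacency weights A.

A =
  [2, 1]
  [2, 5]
A^⊗2 =
  [3, 3]
  [4, 3]

Each entry (A^⊗2)_ij equals the minimum over all length-2 walks i = v_0 → v_1 → … → v_2 = j of Σ_t A[v_t][v_{t+1}]. For example, for (i, j) = (0, 1) we minimise over 2 possible intermediate vertex sequences; the minimum is 3, attained along the walk 0 → 0 → 1.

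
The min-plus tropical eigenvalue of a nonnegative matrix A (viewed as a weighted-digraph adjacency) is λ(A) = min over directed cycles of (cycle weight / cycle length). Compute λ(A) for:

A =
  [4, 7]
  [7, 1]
λ(A) = 1

Enumerate directed cycles and compute their means (weight / length). Sample:
  cycle 0 → 0: weight = 4, length = 1, mean = 4/1 ≈ 4.000
  cycle 1 → 1: weight = 1, length = 1, mean = 1/1 ≈ 1.000
  cycle 0 → 1 → 0: weight = 14, length = 2, mean = 14/2 ≈ 7.000
  cycle 1 → 0 → 1: weight = 14, length = 2, mean = 14/2 ≈ 7.000
Minimum mean = 1.000, attained e.g. along the cycle 1 → 1 with weight 1 and length 1. So λ(A) = 1/1 = 1.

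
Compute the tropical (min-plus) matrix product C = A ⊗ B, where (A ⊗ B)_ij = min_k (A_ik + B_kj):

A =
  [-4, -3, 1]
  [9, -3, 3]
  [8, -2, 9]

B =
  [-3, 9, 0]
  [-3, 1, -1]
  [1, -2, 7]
A ⊗ B =
  [-7, -2, -4]
  [-6, -2, -4]
  [-5, -1, -3]

Apply the min-plus product entry-by-entry:
  C[0][0] = min over k of (A[0][0] + B[0][0] = -4 + -3 = -7, A[0][1] + B[1][0] = -3 + -3 = -6, A[0][2] + B[2][0] = 1 + 1 = 2) = -7 (attained at k = 0)
  C[0][1] = min over k of (A[0][0] + B[0][1] = -4 + 9 = 5, A[0][1] + B[1][1] = -3 + 1 = -2, A[0][2] + B[2][1] = 1 + -2 = -1) = -2 (attained at k = 1)
  C[0][2] = min over k of (A[0][0] + B[0][2] = -4 + 0 = -4, A[0][1] + B[1][2] = -3 + -1 = -4, A[0][2] + B[2][2] = 1 + 7 = 8) = -4 (attained at k = 0)
  C[1][0] = min over k of (A[1][0] + B[0][0] = 9 + -3 = 6, A[1][1] + B[1][0] = -3 + -3 = -6, A[1][2] + B[2][0] = 3 + 1 = 4) = -6 (attained at k = 1)
  C[1][1] = min over k of (A[1][0] + B[0][1] = 9 + 9 = 18, A[1][1] + B[1][1] = -3 + 1 = -2, A[1][2] + B[2][1] = 3 + -2 = 1) = -2 (attained at k = 1)
  C[1][2] = min over k of (A[1][0] + B[0][2] = 9 + 0 = 9, A[1][1] + B[1][2] = -3 + -1 = -4, A[1][2] + B[2][2] = 3 + 7 = 10) = -4 (attained at k = 1)
  C[2][0] = min over k of (A[2][0] + B[0][0] = 8 + -3 = 5, A[2][1] + B[1][0] = -2 + -3 = -5, A[2][2] + B[2][0] = 9 + 1 = 10) = -5 (attained at k = 1)
  C[2][1] = min over k of (A[2][0] + B[0][1] = 8 + 9 = 17, A[2][1] + B[1][1] = -2 + 1 = -1, A[2][2] + B[2][1] = 9 + -2 = 7) = -1 (attained at k = 1)
  C[2][2] = min over k of (A[2][0] + B[0][2] = 8 + 0 = 8, A[2][1] + B[1][2] = -2 + -1 = -3, A[2][2] + B[2][2] = 9 + 7 = 16) = -3 (attained at k = 1)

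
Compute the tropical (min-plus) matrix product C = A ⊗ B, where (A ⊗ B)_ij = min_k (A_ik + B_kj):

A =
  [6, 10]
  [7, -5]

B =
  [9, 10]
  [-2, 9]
A ⊗ B =
  [8, 16]
  [-7, 4]

Apply the min-plus product entry-by-entry:
  C[0][0] = min over k of (A[0][0] + B[0][0] = 6 + 9 = 15, A[0][1] + B[1][0] = 10 + -2 = 8) = 8 (attained at k = 1)
  C[0][1] = min over k of (A[0][0] + B[0][1] = 6 + 10 = 16, A[0][1] + B[1][1] = 10 + 9 = 19) = 16 (attained at k = 0)
  C[1][0] = min over k of (A[1][0] + B[0][0] = 7 + 9 = 16, A[1][1] + B[1][0] = -5 + -2 = -7) = -7 (attained at k = 1)
  C[1][1] = min over k of (A[1][0] + B[0][1] = 7 + 10 = 17, A[1][1] + B[1][1] = -5 + 9 = 4) = 4 (attained at k = 1)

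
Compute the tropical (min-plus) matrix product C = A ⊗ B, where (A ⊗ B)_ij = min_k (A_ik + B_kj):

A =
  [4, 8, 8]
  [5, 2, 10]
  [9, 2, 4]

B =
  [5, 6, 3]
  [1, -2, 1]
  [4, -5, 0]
A ⊗ B =
  [9, 3, 7]
  [3, 0, 3]
  [3, -1, 3]

Apply the min-plus product entry-by-entry:
  C[0][0] = min over k of (A[0][0] + B[0][0] = 4 + 5 = 9, A[0][1] + B[1][0] = 8 + 1 = 9, A[0][2] + B[2][0] = 8 + 4 = 12) = 9 (attained at k = 0)
  C[0][1] = min over k of (A[0][0] + B[0][1] = 4 + 6 = 10, A[0][1] + B[1][1] = 8 + -2 = 6, A[0][2] + B[2][1] = 8 + -5 = 3) = 3 (attained at k = 2)
  C[0][2] = min over k of (A[0][0] + B[0][2] = 4 + 3 = 7, A[0][1] + B[1][2] = 8 + 1 = 9, A[0][2] + B[2][2] = 8 + 0 = 8) = 7 (attained at k = 0)
  C[1][0] = min over k of (A[1][0] + B[0][0] = 5 + 5 = 10, A[1][1] + B[1][0] = 2 + 1 = 3, A[1][2] + B[2][0] = 10 + 4 = 14) = 3 (attained at k = 1)
  C[1][1] = min over k of (A[1][0] + B[0][1] = 5 + 6 = 11, A[1][1] + B[1][1] = 2 + -2 = 0, A[1][2] + B[2][1] = 10 + -5 = 5) = 0 (attained at k = 1)
  C[1][2] = min over k of (A[1][0] + B[0][2] = 5 + 3 = 8, A[1][1] + B[1][2] = 2 + 1 = 3, A[1][2] + B[2][2] = 10 + 0 = 10) = 3 (attained at k = 1)
  C[2][0] = min over k of (A[2][0] + B[0][0] = 9 + 5 = 14, A[2][1] + B[1][0] = 2 + 1 = 3, A[2][2] + B[2][0] = 4 + 4 = 8) = 3 (attained at k = 1)
  C[2][1] = min over k of (A[2][0] + B[0][1] = 9 + 6 = 15, A[2][1] + B[1][1] = 2 + -2 = 0, A[2][2] + B[2][1] = 4 + -5 = -1) = -1 (attained at k = 2)
  C[2][2] = min over k of (A[2][0] + B[0][2] = 9 + 3 = 12, A[2][1] + B[1][2] = 2 + 1 = 3, A[2][2] + B[2][2] = 4 + 0 = 4) = 3 (attained at k = 1)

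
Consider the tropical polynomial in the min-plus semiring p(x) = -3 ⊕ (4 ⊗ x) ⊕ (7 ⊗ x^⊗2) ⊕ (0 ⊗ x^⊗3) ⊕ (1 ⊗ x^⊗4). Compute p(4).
p(4) = -3

A tropical monomial a ⊗ x^⊗i evaluates to a + i · x. Evaluating each term at x = 4:
  Term 0 contributes -3 + 0 · 4 = -3
  Term 1 contributes 4 + 1 · 4 = 8
  Term 2 contributes 7 + 2 · 4 = 15
  Term 3 contributes 0 + 3 · 4 = 12
  Term 4 contributes 1 + 4 · 4 = 17
p(4) = ⊕ of these = min[-3, 8, 15, 12, 17] = -3.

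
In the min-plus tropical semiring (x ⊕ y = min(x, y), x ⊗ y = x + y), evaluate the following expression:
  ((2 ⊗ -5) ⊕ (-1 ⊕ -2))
((2 ⊗ -5) ⊕ (-1 ⊕ -2)) = -3

Expand innermost to outermost. Recall ⊕ takes the minimum of its arguments and ⊗ takes their sum. Working out the expression ((2 ⊗ -5) ⊕ (-1 ⊕ -2)) gives -3.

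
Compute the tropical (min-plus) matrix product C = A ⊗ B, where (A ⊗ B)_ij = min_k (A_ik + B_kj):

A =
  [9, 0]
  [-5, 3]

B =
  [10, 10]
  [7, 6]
A ⊗ B =
  [7, 6]
  [5, 5]

Apply the min-plus product entry-by-entry:
  C[0][0] = min over k of (A[0][0] + B[0][0] = 9 + 10 = 19, A[0][1] + B[1][0] = 0 + 7 = 7) = 7 (attained at k = 1)
  C[0][1] = min over k of (A[0][0] + B[0][1] = 9 + 10 = 19, A[0][1] + B[1][1] = 0 + 6 = 6) = 6 (attained at k = 1)
  C[1][0] = min over k of (A[1][0] + B[0][0] = -5 + 10 = 5, A[1][1] + B[1][0] = 3 + 7 = 10) = 5 (attained at k = 0)
  C[1][1] = min over k of (A[1][0] + B[0][1] = -5 + 10 = 5, A[1][1] + B[1][1] = 3 + 6 = 9) = 5 (attained at k = 0)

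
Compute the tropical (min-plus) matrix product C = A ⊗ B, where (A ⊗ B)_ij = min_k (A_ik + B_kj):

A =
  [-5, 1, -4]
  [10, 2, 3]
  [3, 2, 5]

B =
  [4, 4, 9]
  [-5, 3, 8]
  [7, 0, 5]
A ⊗ B =
  [-4, -4, 1]
  [-3, 3, 8]
  [-3, 5, 10]

Apply the min-plus product entry-by-entry:
  C[0][0] = min over k of (A[0][0] + B[0][0] = -5 + 4 = -1, A[0][1] + B[1][0] = 1 + -5 = -4, A[0][2] + B[2][0] = -4 + 7 = 3) = -4 (attained at k = 1)
  C[0][1] = min over k of (A[0][0] + B[0][1] = -5 + 4 = -1, A[0][1] + B[1][1] = 1 + 3 = 4, A[0][2] + B[2][1] = -4 + 0 = -4) = -4 (attained at k = 2)
  C[0][2] = min over k of (A[0][0] + B[0][2] = -5 + 9 = 4, A[0][1] + B[1][2] = 1 + 8 = 9, A[0][2] + B[2][2] = -4 + 5 = 1) = 1 (attained at k = 2)
  C[1][0] = min over k of (A[1][0] + B[0][0] = 10 + 4 = 14, A[1][1] + B[1][0] = 2 + -5 = -3, A[1][2] + B[2][0] = 3 + 7 = 10) = -3 (attained at k = 1)
  C[1][1] = min over k of (A[1][0] + B[0][1] = 10 + 4 = 14, A[1][1] + B[1][1] = 2 + 3 = 5, A[1][2] + B[2][1] = 3 + 0 = 3) = 3 (attained at k = 2)
  C[1][2] = min over k of (A[1][0] + B[0][2] = 10 + 9 = 19, A[1][1] + B[1][2] = 2 + 8 = 10, A[1][2] + B[2][2] = 3 + 5 = 8) = 8 (attained at k = 2)
  C[2][0] = min over k of (A[2][0] + B[0][0] = 3 + 4 = 7, A[2][1] + B[1][0] = 2 + -5 = -3, A[2][2] + B[2][0] = 5 + 7 = 12) = -3 (attained at k = 1)
  C[2][1] = min over k of (A[2][0] + B[0][1] = 3 + 4 = 7, A[2][1] + B[1][1] = 2 + 3 = 5, A[2][2] + B[2][1] = 5 + 0 = 5) = 5 (attained at k = 1)
  C[2][2] = min over k of (A[2][0] + B[0][2] = 3 + 9 = 12, A[2][1] + B[1][2] = 2 + 8 = 10, A[2][2] + B[2][2] = 5 + 5 = 10) = 10 (attained at k = 1)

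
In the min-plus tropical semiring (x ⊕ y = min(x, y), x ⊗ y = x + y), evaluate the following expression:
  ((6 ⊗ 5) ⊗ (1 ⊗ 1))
((6 ⊗ 5) ⊗ (1 ⊗ 1)) = 13

Expand innermost to outermost. Recall ⊕ takes the minimum of its arguments and ⊗ takes their sum. Working out the expression ((6 ⊗ 5) ⊗ (1 ⊗ 1)) gives 13.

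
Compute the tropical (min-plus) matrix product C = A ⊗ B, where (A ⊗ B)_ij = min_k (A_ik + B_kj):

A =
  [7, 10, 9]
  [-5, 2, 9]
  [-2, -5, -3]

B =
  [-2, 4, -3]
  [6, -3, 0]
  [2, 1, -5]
A ⊗ B =
  [5, 7, 4]
  [-7, -1, -8]
  [-4, -8, -8]

Apply the min-plus product entry-by-entry:
  C[0][0] = min over k of (A[0][0] + B[0][0] = 7 + -2 = 5, A[0][1] + B[1][0] = 10 + 6 = 16, A[0][2] + B[2][0] = 9 + 2 = 11) = 5 (attained at k = 0)
  C[0][1] = min over k of (A[0][0] + B[0][1] = 7 + 4 = 11, A[0][1] + B[1][1] = 10 + -3 = 7, A[0][2] + B[2][1] = 9 + 1 = 10) = 7 (attained at k = 1)
  C[0][2] = min over k of (A[0][0] + B[0][2] = 7 + -3 = 4, A[0][1] + B[1][2] = 10 + 0 = 10, A[0][2] + B[2][2] = 9 + -5 = 4) = 4 (attained at k = 0)
  C[1][0] = min over k of (A[1][0] + B[0][0] = -5 + -2 = -7, A[1][1] + B[1][0] = 2 + 6 = 8, A[1][2] + B[2][0] = 9 + 2 = 11) = -7 (attained at k = 0)
  C[1][1] = min over k of (A[1][0] + B[0][1] = -5 + 4 = -1, A[1][1] + B[1][1] = 2 + -3 = -1, A[1][2] + B[2][1] = 9 + 1 = 10) = -1 (attained at k = 0)
  C[1][2] = min over k of (A[1][0] + B[0][2] = -5 + -3 = -8, A[1][1] + B[1][2] = 2 + 0 = 2, A[1][2] + B[2][2] = 9 + -5 = 4) = -8 (attained at k = 0)
  C[2][0] = min over k of (A[2][0] + B[0][0] = -2 + -2 = -4, A[2][1] + B[1][0] = -5 + 6 = 1, A[2][2] + B[2][0] = -3 + 2 = -1) = -4 (attained at k = 0)
  C[2][1] = min over k of (A[2][0] + B[0][1] = -2 + 4 = 2, A[2][1] + B[1][1] = -5 + -3 = -8, A[2][2] + B[2][1] = -3 + 1 = -2) = -8 (attained at k = 1)
  C[2][2] = min over k of (A[2][0] + B[0][2] = -2 + -3 = -5, A[2][1] + B[1][2] = -5 + 0 = -5, A[2][2] + B[2][2] = -3 + -5 = -8) = -8 (attained at k = 2)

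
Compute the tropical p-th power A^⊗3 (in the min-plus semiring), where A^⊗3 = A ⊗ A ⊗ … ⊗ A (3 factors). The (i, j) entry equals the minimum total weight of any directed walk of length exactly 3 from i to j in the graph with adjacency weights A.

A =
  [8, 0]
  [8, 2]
A^⊗3 =
  [10, 4]
  [12, 6]

Each entry (A^⊗3)_ij equals the minimum over all length-3 walks i = v_0 → v_1 → … → v_3 = j of Σ_t A[v_t][v_{t+1}]. For example, for (i, j) = (0, 1) we minimise over 4 possible intermediate vertex sequences; the minimum is 4, attained along the walk 0 → 1 → 1 → 1.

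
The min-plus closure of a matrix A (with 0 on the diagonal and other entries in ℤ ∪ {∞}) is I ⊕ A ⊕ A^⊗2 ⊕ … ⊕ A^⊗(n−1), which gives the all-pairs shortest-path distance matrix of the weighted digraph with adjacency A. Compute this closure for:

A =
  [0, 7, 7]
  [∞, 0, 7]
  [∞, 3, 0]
Closure =
  [0, 7, 7]
  [∞, 0, 7]
  [∞, 3, 0]

This is the Floyd-Warshall all-pairs shortest-path computation. For each intermediate vertex k = 0, 1, …, 2, update dist[i][j] ← min(dist[i][j], dist[i][k] + dist[k][j]). The final matrix gives, for each (i, j), the minimum total weight of any directed path from i to j (possibly empty when i = j).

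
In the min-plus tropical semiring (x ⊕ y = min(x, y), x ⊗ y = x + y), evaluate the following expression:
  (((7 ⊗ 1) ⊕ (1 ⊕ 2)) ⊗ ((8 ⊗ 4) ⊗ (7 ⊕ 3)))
(((7 ⊗ 1) ⊕ (1 ⊕ 2)) ⊗ ((8 ⊗ 4) ⊗ (7 ⊕ 3))) = 16

Expand innermost to outermost. Recall ⊕ takes the minimum of its arguments and ⊗ takes their sum. Working out the expression (((7 ⊗ 1) ⊕ (1 ⊕ 2)) ⊗ ((8 ⊗ 4) ⊗ (7 ⊕ 3))) gives 16.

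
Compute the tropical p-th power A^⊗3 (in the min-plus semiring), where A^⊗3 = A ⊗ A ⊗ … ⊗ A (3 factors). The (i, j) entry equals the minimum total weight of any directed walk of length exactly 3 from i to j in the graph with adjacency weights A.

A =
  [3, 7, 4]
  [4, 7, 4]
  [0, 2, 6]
A^⊗3 =
  [7, 9, 8]
  [7, 10, 8]
  [4, 6, 7]

Each entry (A^⊗3)_ij equals the minimum over all length-3 walks i = v_0 → v_1 → … → v_3 = j of Σ_t A[v_t][v_{t+1}]. For example, for (i, j) = (0, 2) we minimise over 9 possible intermediate vertex sequences; the minimum is 8, attained along the walk 0 → 2 → 0 → 2.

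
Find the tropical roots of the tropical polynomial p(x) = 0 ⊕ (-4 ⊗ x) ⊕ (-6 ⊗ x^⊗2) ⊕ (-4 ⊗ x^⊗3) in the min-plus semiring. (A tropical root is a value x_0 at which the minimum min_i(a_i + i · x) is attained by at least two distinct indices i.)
Roots: {-2, 2, 4}

Each tropical root is a break point of the lower envelope of the lines y = a_i + i · x (there are 4 lines, with slopes 0, 1, ..., 3). Only the lines that attain the minimum somewhere contribute to roots; other lines are dominated. Here the surviving (envelope) indices are i = 3, i = 2, i = 1, i = 0.
Intersections between consecutive envelope lines give the roots: for adjacent envelope indices i < j the intersection is x = (a_i − a_j) / (j − i). Reading off the sorted break points: {-2, 2, 4}.
Verification: at each break x_0, at least two indices attain the minimum of min_i(a_i + i · x_0).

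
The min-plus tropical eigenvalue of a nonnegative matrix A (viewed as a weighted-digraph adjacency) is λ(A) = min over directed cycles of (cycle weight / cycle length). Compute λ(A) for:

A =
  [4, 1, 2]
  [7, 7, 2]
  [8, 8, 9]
λ(A) = 11/3

Enumerate directed cycles and compute their means (weight / length). Sample:
  cycle 0 → 0: weight = 4, length = 1, mean = 4/1 ≈ 4.000
  cycle 1 → 1: weight = 7, length = 1, mean = 7/1 ≈ 7.000
  cycle 2 → 2: weight = 9, length = 1, mean = 9/1 ≈ 9.000
  cycle 0 → 1 → 0: weight = 8, length = 2, mean = 8/2 ≈ 4.000
  cycle 0 → 2 → 0: weight = 10, length = 2, mean = 10/2 ≈ 5.000
  cycle 1 → 0 → 1: weight = 8, length = 2, mean = 8/2 ≈ 4.000
Minimum mean = 3.667, attained e.g. along the cycle 0 → 1 → 2 → 0 with weight 11 and length 3. So λ(A) = 11/3 = 11/3.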